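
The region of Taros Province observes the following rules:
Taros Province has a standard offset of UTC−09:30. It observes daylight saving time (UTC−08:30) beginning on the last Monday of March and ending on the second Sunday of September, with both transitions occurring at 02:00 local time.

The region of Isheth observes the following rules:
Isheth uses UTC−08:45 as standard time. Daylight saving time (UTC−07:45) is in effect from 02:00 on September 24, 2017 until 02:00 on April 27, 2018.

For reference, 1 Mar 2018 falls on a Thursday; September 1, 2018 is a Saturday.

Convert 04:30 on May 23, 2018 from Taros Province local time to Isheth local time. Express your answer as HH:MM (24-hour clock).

04:15

1 March 2018 is a Thursday, so Mondays fall on 5, 12, 19, 26; the last is March 26.
1 September 2018 is a Saturday, so the first Sunday is September 2 and the second is September 9.
Daylight saving runs 26 March – 9 September; May 23, 2018 is inside that window, so Taros Province is at UTC−08:30.
04:30 Taros Province + 8h30m = 13:00 UTC.
At the standard offset (UTC−08:45), 13:00 UTC − 8h45m = 04:15 Isheth standard time.
The standard-time date in Isheth, May 23, 2018, is outside the daylight-saving period (24 September 2017 – 27 April 2018), so Isheth is on standard time, UTC−08:45.
13:00 UTC − 8h45m = 04:15 Isheth.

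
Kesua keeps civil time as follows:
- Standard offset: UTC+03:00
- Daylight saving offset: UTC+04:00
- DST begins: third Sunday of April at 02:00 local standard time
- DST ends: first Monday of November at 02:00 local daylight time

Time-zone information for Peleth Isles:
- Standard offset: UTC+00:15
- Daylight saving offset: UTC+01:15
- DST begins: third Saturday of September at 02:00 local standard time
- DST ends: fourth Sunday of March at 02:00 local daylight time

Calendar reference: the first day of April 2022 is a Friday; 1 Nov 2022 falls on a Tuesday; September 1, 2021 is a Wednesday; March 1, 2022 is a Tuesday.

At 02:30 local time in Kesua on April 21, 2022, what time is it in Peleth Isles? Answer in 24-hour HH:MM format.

22:45

1 April 2022 is a Friday, so the first Sunday is April 3 and the third is April 17.
1 November 2022 is a Tuesday, so the first Monday is November 7.
Daylight saving runs 17 April – 7 November; April 21, 2022 is inside that window, so Kesua is at UTC+04:00.
02:30 Kesua − 4h = 22:30 UTC (rolling into the previous day, 20 April 2022).
1 September 2021 is a Wednesday, so the first Saturday is September 4 and the third is September 18.
1 March 2022 is a Tuesday, so the first Sunday is March 6 and the fourth is March 27.
At the standard offset (UTC+00:15), 22:30 UTC + 0h15m = 22:45 Peleth Isles standard time.
The standard-time date in Peleth Isles, April 20, 2022, does not fall between 18 September 2021 and 27 March 2022, so daylight saving is not in effect and Peleth Isles is at UTC+00:15.
22:30 UTC + 0h15m = 22:45 Peleth Isles.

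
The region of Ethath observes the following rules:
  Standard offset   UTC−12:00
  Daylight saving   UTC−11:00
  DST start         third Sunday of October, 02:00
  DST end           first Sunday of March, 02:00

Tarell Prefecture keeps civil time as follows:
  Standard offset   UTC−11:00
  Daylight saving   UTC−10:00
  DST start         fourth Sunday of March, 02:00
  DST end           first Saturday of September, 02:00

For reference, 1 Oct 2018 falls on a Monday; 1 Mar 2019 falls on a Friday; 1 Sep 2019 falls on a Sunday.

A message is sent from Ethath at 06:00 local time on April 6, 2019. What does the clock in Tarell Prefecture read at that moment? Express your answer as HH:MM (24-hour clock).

08:00

1 October 2018 is a Monday, so the first Sunday is October 7 and the third is October 21.
1 March 2019 is a Friday, so the first Sunday is March 3.
April 6, 2019 is outside the daylight-saving period (21 October 2018 – 3 March 2019), so Ethath is on standard time, UTC−12:00.
06:00 Ethath + 12h = 18:00 UTC.
1 March 2019 is a Friday, so the first Sunday is March 3 and the fourth is March 24.
1 September 2019 is a Sunday, so the first Saturday is September 7.
At the standard offset (UTC−11:00), 18:00 UTC − 11h = 07:00 Tarell Prefecture standard time.
The standard-time date in Tarell Prefecture, April 6, 2019, lies within the daylight-saving period (24 March – 7 September), so Tarell Prefecture is on daylight time, UTC−10:00.
18:00 UTC − 10h = 08:00 Tarell Prefecture.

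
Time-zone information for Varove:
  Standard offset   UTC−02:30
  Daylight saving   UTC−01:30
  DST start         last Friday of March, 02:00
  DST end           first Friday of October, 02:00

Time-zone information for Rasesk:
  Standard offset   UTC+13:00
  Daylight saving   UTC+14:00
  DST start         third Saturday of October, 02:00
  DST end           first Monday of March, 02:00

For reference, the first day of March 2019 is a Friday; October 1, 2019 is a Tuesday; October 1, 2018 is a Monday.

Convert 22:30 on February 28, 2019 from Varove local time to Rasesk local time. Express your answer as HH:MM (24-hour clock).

15:00

1 March 2019 is a Friday, so Fridays fall on 1, 8, 15, 22, 29; the last is March 29.
1 October 2019 is a Tuesday, so the first Friday is October 4.
February 28, 2019 does not fall between 29 March and 4 October, so daylight saving is not in effect and Varove is at UTC−02:30.
22:30 Varove + 2h30m = 01:00 UTC (rolling into the next day, 1 March 2019).
1 October 2018 is a Monday, so the first Saturday is October 6 and the third is October 20.
1 March 2019 is a Friday, so the first Monday is March 4.
At the standard offset (UTC+13:00), 01:00 UTC + 13h = 14:00 Rasesk standard time.
The standard-time date in Rasesk, March 1, 2019, falls between 20 October 2018 and 4 March 2019, so daylight saving is in effect and Rasesk is at UTC+14:00.
01:00 UTC + 14h = 15:00 Rasesk.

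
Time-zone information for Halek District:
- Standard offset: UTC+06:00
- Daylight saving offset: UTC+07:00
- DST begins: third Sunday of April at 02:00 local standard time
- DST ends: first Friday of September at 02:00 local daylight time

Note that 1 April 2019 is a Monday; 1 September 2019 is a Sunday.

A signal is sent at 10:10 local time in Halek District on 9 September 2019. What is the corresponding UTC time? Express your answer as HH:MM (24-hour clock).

1 April 2019 is a Monday, so the first Sunday is April 7 and the third is April 21.
1 September 2019 is a Sunday, so the first Friday is September 6.
Daylight saving runs 21 April – 6 September; 9 September 2019 is outside that window, so Halek District is on standard time at UTC+06:00.
10:10 local − 6h = 04:10 UTC.

04:10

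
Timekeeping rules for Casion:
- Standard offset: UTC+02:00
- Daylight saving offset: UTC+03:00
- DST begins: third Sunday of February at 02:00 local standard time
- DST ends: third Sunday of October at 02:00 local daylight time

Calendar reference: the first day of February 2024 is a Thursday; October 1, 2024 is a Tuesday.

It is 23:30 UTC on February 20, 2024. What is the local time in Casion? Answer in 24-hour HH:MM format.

02:30

1 February 2024 is a Thursday, so the first Sunday is February 4 and the third is February 18.
1 October 2024 is a Tuesday, so the first Sunday is October 6 and the third is October 20.
At the standard offset (UTC+02:00), 23:30 UTC + 2h = 01:30 Casion standard time (rolling into the next day, 21 February 2024).
Daylight saving runs 18 February – 20 October; the standard-time date in Casion, February 21, 2024, is inside that window, so Casion is at UTC+03:00.
23:30 UTC + 3h = 02:30 local (rolling into the next day, 21 February 2024).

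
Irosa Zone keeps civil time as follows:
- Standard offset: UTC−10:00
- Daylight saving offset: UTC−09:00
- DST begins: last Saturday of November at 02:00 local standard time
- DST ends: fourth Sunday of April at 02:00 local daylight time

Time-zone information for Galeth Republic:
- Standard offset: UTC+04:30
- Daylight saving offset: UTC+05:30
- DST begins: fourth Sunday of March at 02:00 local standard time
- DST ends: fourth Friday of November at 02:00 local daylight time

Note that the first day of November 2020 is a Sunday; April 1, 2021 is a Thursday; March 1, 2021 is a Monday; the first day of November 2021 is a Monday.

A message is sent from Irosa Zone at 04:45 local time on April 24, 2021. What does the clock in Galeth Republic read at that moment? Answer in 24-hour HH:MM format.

1 November 2020 is a Sunday, so Saturdays fall on 7, 14, 21, 28; the last is November 28.
1 April 2021 is a Thursday, so the first Sunday is April 4 and the fourth is April 25.
April 24, 2021 lies within the daylight-saving period (28 November 2020 – 25 April 2021), so Irosa Zone is on daylight time, UTC−09:00.
04:45 Irosa Zone + 9h = 13:45 UTC.
1 March 2021 is a Monday, so the first Sunday is March 7 and the fourth is March 28.
1 November 2021 is a Monday, so the first Friday is November 5 and the fourth is November 26.
At the standard offset (UTC+04:30), 13:45 UTC + 4h30m = 18:15 Galeth Republic standard time.
The standard-time date in Galeth Republic, April 24, 2021, falls between 28 March and 26 November, so daylight saving is in effect and Galeth Republic is at UTC+05:30.
13:45 UTC + 5h30m = 19:15 Galeth Republic.

19:15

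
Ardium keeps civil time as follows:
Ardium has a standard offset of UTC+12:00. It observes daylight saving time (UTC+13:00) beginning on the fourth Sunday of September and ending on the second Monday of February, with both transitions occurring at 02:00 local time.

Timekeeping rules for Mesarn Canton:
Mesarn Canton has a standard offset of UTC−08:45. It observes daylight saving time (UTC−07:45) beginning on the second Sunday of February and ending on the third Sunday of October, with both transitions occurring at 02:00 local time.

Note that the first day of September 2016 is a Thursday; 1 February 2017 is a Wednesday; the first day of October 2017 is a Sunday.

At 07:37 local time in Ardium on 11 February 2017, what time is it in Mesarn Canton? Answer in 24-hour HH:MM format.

09:52

1 September 2016 is a Thursday, so the first Sunday is September 4 and the fourth is September 25.
1 February 2017 is a Wednesday, so the first Monday is February 6 and the second is February 13.
Daylight saving runs 25 September 2016 – 13 February 2017; 11 February 2017 is inside that window, so Ardium is at UTC+13:00.
07:37 Ardium − 13h = 18:37 UTC (rolling into the previous day, 10 February 2017).
1 February 2017 is a Wednesday, so the first Sunday is February 5 and the second is February 12.
1 October 2017 is a Sunday, so the first Sunday is October 1 and the third is October 15.
At the standard offset (UTC−08:45), 18:37 UTC − 8h45m = 09:52 Mesarn Canton standard time.
The standard-time date in Mesarn Canton, 10 February 2017, does not fall between 12 February and 15 October, so daylight saving is not in effect and Mesarn Canton is at UTC−08:45.
18:37 UTC − 8h45m = 09:52 Mesarn Canton.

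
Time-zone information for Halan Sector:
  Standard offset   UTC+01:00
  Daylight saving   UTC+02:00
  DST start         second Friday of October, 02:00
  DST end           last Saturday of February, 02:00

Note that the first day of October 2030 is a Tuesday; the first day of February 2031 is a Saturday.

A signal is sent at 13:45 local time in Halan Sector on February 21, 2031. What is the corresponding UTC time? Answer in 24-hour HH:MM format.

1 October 2030 is a Tuesday, so the first Friday is October 4 and the second is October 11.
1 February 2031 is a Saturday, so Saturdays fall on 1, 8, 15, 22; the last is February 22.
Daylight saving runs 11 October 2030 – 22 February 2031; February 21, 2031 is inside that window, so Halan Sector is at UTC+02:00.
13:45 local − 2h = 11:45 UTC.

11:45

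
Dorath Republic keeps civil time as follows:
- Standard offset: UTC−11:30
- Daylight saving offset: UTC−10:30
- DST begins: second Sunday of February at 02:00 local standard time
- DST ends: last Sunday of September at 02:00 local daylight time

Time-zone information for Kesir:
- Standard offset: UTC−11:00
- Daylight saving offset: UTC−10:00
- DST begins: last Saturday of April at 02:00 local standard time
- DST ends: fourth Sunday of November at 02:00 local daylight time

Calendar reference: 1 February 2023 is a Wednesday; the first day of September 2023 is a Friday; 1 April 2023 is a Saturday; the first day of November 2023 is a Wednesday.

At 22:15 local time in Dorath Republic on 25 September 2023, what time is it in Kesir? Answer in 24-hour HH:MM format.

1 February 2023 is a Wednesday, so the first Sunday is February 5 and the second is February 12.
1 September 2023 is a Friday, so Sundays fall on 3, 10, 17, 24; the last is September 24.
Daylight saving runs 12 February – 24 September; 25 September 2023 is outside that window, so Dorath Republic is on standard time at UTC−11:30.
22:15 Dorath Republic + 11h30m = 09:45 UTC (rolling into the next day, 26 September 2023).
1 April 2023 is a Saturday, so Saturdays fall on 1, 8, 15, 22, 29; the last is April 29.
1 November 2023 is a Wednesday, so the first Sunday is November 5 and the fourth is November 26.
At the standard offset (UTC−11:00), 09:45 UTC − 11h = 22:45 Kesir standard time (rolling into the previous day, 25 September 2023).
The standard-time date in Kesir, 25 September 2023, lies within the daylight-saving period (29 April – 26 November), so Kesir is on daylight time, UTC−10:00.
09:45 UTC − 10h = 23:45 Kesir (rolling into the previous day, 25 September 2023).

23:45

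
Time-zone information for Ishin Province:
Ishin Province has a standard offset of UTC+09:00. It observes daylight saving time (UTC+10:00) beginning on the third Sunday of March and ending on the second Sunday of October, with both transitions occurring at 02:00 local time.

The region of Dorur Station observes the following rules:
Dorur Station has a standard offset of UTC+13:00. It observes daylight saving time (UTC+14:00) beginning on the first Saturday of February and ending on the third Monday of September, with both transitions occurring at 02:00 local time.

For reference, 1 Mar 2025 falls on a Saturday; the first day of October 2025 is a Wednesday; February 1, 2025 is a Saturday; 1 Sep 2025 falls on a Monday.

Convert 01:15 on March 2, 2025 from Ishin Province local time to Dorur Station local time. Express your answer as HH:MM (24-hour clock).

1 March 2025 is a Saturday, so the first Sunday is March 2 and the third is March 16.
1 October 2025 is a Wednesday, so the first Sunday is October 5 and the second is October 12.
March 2, 2025 does not fall between 16 March and 12 October, so daylight saving is not in effect and Ishin Province is at UTC+09:00.
01:15 Ishin Province − 9h = 16:15 UTC (rolling into the previous day, 1 March 2025).
1 February 2025 is a Saturday, so the first Saturday is February 1.
1 September 2025 is a Monday, so the first Monday is September 1 and the third is September 15.
At the standard offset (UTC+13:00), 16:15 UTC + 13h = 05:15 Dorur Station standard time (rolling into the next day, 2 March 2025).
Daylight saving runs 1 February – 15 September; the standard-time date in Dorur Station, March 2, 2025, is inside that window, so Dorur Station is at UTC+14:00.
16:15 UTC + 14h = 06:15 Dorur Station (rolling into the next day, 2 March 2025).

06:15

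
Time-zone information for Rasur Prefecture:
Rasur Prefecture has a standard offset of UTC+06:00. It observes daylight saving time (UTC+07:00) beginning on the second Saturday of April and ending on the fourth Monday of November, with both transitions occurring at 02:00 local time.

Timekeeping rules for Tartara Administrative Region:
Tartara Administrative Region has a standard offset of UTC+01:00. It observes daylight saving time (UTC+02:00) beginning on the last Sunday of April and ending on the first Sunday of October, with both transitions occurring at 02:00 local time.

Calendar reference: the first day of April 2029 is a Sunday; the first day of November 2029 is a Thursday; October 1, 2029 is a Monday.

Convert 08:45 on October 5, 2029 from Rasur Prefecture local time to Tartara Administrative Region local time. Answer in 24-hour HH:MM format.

1 April 2029 is a Sunday, so the first Saturday is April 7 and the second is April 14.
1 November 2029 is a Thursday, so the first Monday is November 5 and the fourth is November 26.
Daylight saving runs 14 April – 26 November; October 5, 2029 is inside that window, so Rasur Prefecture is at UTC+07:00.
08:45 Rasur Prefecture − 7h = 01:45 UTC.
1 April 2029 is a Sunday, so Sundays fall on 1, 8, 15, 22, 29; the last is April 29.
1 October 2029 is a Monday, so the first Sunday is October 7.
At the standard offset (UTC+01:00), 01:45 UTC + 1h = 02:45 Tartara Administrative Region standard time.
The standard-time date in Tartara Administrative Region, October 5, 2029, lies within the daylight-saving period (29 April – 7 October), so Tartara Administrative Region is on daylight time, UTC+02:00.
01:45 UTC + 2h = 03:45 Tartara Administrative Region.

03:45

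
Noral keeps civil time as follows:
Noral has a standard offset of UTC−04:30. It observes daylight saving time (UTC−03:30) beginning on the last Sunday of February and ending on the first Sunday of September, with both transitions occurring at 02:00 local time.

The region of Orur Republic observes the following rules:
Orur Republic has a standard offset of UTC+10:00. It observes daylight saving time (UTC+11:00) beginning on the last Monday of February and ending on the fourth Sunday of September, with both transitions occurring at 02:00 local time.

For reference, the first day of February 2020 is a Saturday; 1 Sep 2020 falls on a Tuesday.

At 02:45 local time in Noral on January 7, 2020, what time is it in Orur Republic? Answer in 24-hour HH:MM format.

1 February 2020 is a Saturday, so Sundays fall on 2, 9, 16, 23; the last is February 23.
1 September 2020 is a Tuesday, so the first Sunday is September 6.
Daylight saving runs 23 February – 6 September; January 7, 2020 is outside that window, so Noral is on standard time at UTC−04:30.
02:45 Noral + 4h30m = 07:15 UTC.
1 February 2020 is a Saturday, so Mondays fall on 3, 10, 17, 24; the last is February 24.
1 September 2020 is a Tuesday, so the first Sunday is September 6 and the fourth is September 27.
At the standard offset (UTC+10:00), 07:15 UTC + 10h = 17:15 Orur Republic standard time.
The standard-time date in Orur Republic, January 7, 2020, is outside the daylight-saving period (24 February – 27 September), so Orur Republic is on standard time, UTC+10:00.
07:15 UTC + 10h = 17:15 Orur Republic.

17:15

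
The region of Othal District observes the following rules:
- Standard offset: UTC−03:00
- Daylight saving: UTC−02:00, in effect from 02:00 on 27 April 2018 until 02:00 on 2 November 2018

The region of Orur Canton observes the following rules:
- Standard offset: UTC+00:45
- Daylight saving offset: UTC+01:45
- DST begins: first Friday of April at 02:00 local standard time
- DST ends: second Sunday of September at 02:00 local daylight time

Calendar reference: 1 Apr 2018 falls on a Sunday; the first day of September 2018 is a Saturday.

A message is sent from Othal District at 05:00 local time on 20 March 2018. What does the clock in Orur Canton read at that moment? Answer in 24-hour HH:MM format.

Daylight saving runs 27 April – 2 November; 20 March 2018 is outside that window, so Othal District is on standard time at UTC−03:00.
05:00 Othal District + 3h = 08:00 UTC.
1 April 2018 is a Sunday, so the first Friday is April 6.
1 September 2018 is a Saturday, so the first Sunday is September 2 and the second is September 9.
At the standard offset (UTC+00:45), 08:00 UTC + 0h45m = 08:45 Orur Canton standard time.
The standard-time date in Orur Canton, 20 March 2018, does not fall between 6 April and 9 September, so daylight saving is not in effect and Orur Canton is at UTC+00:45.
08:00 UTC + 0h45m = 08:45 Orur Canton.

08:45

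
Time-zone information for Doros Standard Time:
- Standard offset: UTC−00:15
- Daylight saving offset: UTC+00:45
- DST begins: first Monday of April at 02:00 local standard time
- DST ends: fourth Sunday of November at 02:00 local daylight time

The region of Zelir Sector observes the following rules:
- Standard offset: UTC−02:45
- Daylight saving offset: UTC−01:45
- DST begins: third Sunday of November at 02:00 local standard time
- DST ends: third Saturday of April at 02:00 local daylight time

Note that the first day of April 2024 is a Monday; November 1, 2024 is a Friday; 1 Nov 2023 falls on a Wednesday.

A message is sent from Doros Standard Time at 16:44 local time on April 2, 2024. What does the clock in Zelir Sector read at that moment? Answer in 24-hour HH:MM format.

14:14

1 April 2024 is a Monday, so the first Monday is April 1.
1 November 2024 is a Friday, so the first Sunday is November 3 and the fourth is November 24.
April 2, 2024 lies within the daylight-saving period (1 April – 24 November), so Doros Standard Time is on daylight time, UTC+00:45.
16:44 Doros Standard Time − 0h45m = 15:59 UTC.
1 November 2023 is a Wednesday, so the first Sunday is November 5 and the third is November 19.
1 April 2024 is a Monday, so the first Saturday is April 6 and the third is April 20.
At the standard offset (UTC−02:45), 15:59 UTC − 2h45m = 13:14 Zelir Sector standard time.
The standard-time date in Zelir Sector, April 2, 2024, lies within the daylight-saving period (19 November 2023 – 20 April 2024), so Zelir Sector is on daylight time, UTC−01:45.
15:59 UTC − 1h45m = 14:14 Zelir Sector.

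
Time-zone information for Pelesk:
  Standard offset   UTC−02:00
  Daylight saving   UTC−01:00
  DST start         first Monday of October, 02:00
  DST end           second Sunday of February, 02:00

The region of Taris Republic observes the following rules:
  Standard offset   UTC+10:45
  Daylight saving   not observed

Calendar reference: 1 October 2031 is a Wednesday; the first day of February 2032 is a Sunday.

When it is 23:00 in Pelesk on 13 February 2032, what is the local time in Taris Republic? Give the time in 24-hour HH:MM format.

1 October 2031 is a Wednesday, so the first Monday is October 6.
1 February 2032 is a Sunday, so the first Sunday is February 1 and the second is February 8.
13 February 2032 does not fall between 6 October 2031 and 8 February 2032, so daylight saving is not in effect and Pelesk is at UTC−02:00.
23:00 Pelesk + 2h = 01:00 UTC (rolling into the next day, 14 February 2032).
Taris Republic has no daylight saving, so its offset is UTC+10:45 year-round.
01:00 UTC + 10h45m = 11:45 Taris Republic.

11:45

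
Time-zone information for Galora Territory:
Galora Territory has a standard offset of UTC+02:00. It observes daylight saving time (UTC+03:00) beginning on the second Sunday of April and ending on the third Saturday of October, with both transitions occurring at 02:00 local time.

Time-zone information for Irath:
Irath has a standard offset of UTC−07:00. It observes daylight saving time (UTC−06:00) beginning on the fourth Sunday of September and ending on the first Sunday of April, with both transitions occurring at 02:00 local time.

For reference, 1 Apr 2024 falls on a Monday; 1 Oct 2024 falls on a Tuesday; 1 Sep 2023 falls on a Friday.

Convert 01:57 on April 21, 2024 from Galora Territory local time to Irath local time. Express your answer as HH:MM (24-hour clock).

15:57

1 April 2024 is a Monday, so the first Sunday is April 7 and the second is April 14.
1 October 2024 is a Tuesday, so the first Saturday is October 5 and the third is October 19.
Daylight saving runs 14 April – 19 October; April 21, 2024 is inside that window, so Galora Territory is at UTC+03:00.
01:57 Galora Territory − 3h = 22:57 UTC (rolling into the previous day, 20 April 2024).
1 September 2023 is a Friday, so the first Sunday is September 3 and the fourth is September 24.
1 April 2024 is a Monday, so the first Sunday is April 7.
At the standard offset (UTC−07:00), 22:57 UTC − 7h = 15:57 Irath standard time.
The standard-time date in Irath, April 20, 2024, is outside the daylight-saving period (24 September 2023 – 7 April 2024), so Irath is on standard time, UTC−07:00.
22:57 UTC − 7h = 15:57 Irath.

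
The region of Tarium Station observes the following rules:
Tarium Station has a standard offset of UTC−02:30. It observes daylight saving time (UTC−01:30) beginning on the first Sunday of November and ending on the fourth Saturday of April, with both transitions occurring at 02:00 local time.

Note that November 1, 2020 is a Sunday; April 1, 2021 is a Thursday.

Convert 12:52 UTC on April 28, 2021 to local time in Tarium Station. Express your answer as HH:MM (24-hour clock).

10:22

1 November 2020 is a Sunday, so the first Sunday is November 1.
1 April 2021 is a Thursday, so the first Saturday is April 3 and the fourth is April 24.
At the standard offset (UTC−02:30), 12:52 UTC − 2h30m = 10:22 Tarium Station standard time.
Daylight saving runs 1 November 2020 – 24 April 2021; the standard-time date in Tarium Station, April 28, 2021, is outside that window, so Tarium Station is on standard time at UTC−02:30.
12:52 UTC − 2h30m = 10:22 local.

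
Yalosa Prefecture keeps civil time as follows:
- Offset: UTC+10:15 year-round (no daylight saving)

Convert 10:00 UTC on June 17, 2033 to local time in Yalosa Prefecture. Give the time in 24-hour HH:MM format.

Yalosa Prefecture stays on UTC+10:15 all year.
10:00 UTC + 10h15m = 20:15 local.

20:15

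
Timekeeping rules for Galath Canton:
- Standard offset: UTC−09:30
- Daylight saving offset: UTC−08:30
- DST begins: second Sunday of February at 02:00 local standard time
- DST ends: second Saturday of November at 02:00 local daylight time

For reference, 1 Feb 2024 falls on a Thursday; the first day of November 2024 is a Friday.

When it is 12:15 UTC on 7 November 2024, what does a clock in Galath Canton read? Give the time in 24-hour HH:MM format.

03:45

1 February 2024 is a Thursday, so the first Sunday is February 4 and the second is February 11.
1 November 2024 is a Friday, so the first Saturday is November 2 and the second is November 9.
At the standard offset (UTC−09:30), 12:15 UTC − 9h30m = 02:45 Galath Canton standard time.
The standard-time date in Galath Canton, 7 November 2024, lies within the daylight-saving period (11 February – 9 November), so Galath Canton is on daylight time, UTC−08:30.
12:15 UTC − 8h30m = 03:45 local.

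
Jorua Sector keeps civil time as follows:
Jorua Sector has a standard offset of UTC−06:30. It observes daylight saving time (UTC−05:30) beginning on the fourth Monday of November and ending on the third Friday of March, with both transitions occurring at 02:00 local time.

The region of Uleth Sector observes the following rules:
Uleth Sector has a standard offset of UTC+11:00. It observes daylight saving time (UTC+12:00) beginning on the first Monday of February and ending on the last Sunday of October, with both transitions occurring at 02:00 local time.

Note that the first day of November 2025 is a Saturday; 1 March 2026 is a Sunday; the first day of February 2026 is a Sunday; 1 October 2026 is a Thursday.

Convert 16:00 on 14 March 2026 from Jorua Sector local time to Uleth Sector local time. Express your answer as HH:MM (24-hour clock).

1 November 2025 is a Saturday, so the first Monday is November 3 and the fourth is November 24.
1 March 2026 is a Sunday, so the first Friday is March 6 and the third is March 20.
14 March 2026 falls between 24 November 2025 and 20 March 2026, so daylight saving is in effect and Jorua Sector is at UTC−05:30.
16:00 Jorua Sector + 5h30m = 21:30 UTC.
1 February 2026 is a Sunday, so the first Monday is February 2.
1 October 2026 is a Thursday, so Sundays fall on 4, 11, 18, 25; the last is October 25.
At the standard offset (UTC+11:00), 21:30 UTC + 11h = 08:30 Uleth Sector standard time (rolling into the next day, 15 March 2026).
The standard-time date in Uleth Sector, 15 March 2026, falls between 2 February and 25 October, so daylight saving is in effect and Uleth Sector is at UTC+12:00.
21:30 UTC + 12h = 09:30 Uleth Sector (rolling into the next day, 15 March 2026).

09:30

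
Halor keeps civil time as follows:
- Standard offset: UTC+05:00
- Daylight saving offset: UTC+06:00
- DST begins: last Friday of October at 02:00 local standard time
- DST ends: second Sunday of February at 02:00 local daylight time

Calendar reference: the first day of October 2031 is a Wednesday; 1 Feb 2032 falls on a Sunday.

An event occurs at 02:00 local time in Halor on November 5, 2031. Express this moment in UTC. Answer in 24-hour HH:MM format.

1 October 2031 is a Wednesday, so Fridays fall on 3, 10, 17, 24, 31; the last is October 31.
1 February 2032 is a Sunday, so the first Sunday is February 1 and the second is February 8.
November 5, 2031 falls between 31 October 2031 and 8 February 2032, so daylight saving is in effect and Halor is at UTC+06:00.
02:00 local − 6h = 20:00 UTC (rolling into the previous day, 4 November 2031).

20:00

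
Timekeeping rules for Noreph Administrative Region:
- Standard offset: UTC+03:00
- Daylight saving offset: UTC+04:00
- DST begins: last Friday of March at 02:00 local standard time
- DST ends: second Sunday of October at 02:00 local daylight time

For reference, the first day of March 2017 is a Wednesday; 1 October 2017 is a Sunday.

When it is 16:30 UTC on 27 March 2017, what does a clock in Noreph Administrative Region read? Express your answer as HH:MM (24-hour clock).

1 March 2017 is a Wednesday, so Fridays fall on 3, 10, 17, 24, 31; the last is March 31.
1 October 2017 is a Sunday, so the first Sunday is October 1 and the second is October 8.
At the standard offset (UTC+03:00), 16:30 UTC + 3h = 19:30 Noreph Administrative Region standard time.
The standard-time date in Noreph Administrative Region, 27 March 2017, is outside the daylight-saving period (31 March – 8 October), so Noreph Administrative Region is on standard time, UTC+03:00.
16:30 UTC + 3h = 19:30 local.

19:30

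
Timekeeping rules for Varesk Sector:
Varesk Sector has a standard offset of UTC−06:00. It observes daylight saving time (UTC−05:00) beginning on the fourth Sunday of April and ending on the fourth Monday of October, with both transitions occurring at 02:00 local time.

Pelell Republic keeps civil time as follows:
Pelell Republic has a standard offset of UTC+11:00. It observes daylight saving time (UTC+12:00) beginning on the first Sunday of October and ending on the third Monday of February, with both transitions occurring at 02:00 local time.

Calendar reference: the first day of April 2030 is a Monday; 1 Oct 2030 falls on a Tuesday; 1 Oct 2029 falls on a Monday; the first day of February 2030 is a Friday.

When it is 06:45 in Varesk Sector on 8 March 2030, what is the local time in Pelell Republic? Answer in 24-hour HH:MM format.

23:45

1 April 2030 is a Monday, so the first Sunday is April 7 and the fourth is April 28.
1 October 2030 is a Tuesday, so the first Monday is October 7 and the fourth is October 28.
8 March 2030 does not fall between 28 April and 28 October, so daylight saving is not in effect and Varesk Sector is at UTC−06:00.
06:45 Varesk Sector + 6h = 12:45 UTC.
1 October 2029 is a Monday, so the first Sunday is October 7.
1 February 2030 is a Friday, so the first Monday is February 4 and the third is February 18.
At the standard offset (UTC+11:00), 12:45 UTC + 11h = 23:45 Pelell Republic standard time.
The standard-time date in Pelell Republic, 8 March 2030, is outside the daylight-saving period (7 October 2029 – 18 February 2030), so Pelell Republic is on standard time, UTC+11:00.
12:45 UTC + 11h = 23:45 Pelell Republic.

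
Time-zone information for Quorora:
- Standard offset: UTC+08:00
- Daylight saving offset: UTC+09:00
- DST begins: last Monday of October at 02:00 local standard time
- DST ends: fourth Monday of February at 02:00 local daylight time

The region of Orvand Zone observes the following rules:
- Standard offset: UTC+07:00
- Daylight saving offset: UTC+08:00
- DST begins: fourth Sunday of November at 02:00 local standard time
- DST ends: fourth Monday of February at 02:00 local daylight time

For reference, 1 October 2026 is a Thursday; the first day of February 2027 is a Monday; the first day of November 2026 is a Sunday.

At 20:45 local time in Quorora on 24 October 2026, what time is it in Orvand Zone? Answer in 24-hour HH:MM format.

19:45

1 October 2026 is a Thursday, so Mondays fall on 5, 12, 19, 26; the last is October 26.
1 February 2027 is a Monday, so the first Monday is February 1 and the fourth is February 22.
24 October 2026 is outside the daylight-saving period (26 October 2026 – 22 February 2027), so Quorora is on standard time, UTC+08:00.
20:45 Quorora − 8h = 12:45 UTC.
1 November 2026 is a Sunday, so the first Sunday is November 1 and the fourth is November 22.
1 February 2027 is a Monday, so the first Monday is February 1 and the fourth is February 22.
At the standard offset (UTC+07:00), 12:45 UTC + 7h = 19:45 Orvand Zone standard time.
The standard-time date in Orvand Zone, 24 October 2026, is outside the daylight-saving period (22 November 2026 – 22 February 2027), so Orvand Zone is on standard time, UTC+07:00.
12:45 UTC + 7h = 19:45 Orvand Zone.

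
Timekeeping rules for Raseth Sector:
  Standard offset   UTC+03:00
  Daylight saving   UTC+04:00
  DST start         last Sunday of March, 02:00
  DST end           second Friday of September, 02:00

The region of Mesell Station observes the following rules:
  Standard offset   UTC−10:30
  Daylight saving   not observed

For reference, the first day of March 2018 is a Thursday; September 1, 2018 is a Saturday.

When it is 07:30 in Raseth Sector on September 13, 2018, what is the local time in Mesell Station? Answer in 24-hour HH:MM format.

1 March 2018 is a Thursday, so Sundays fall on 4, 11, 18, 25; the last is March 25.
1 September 2018 is a Saturday, so the first Friday is September 7 and the second is September 14.
September 13, 2018 lies within the daylight-saving period (25 March – 14 September), so Raseth Sector is on daylight time, UTC+04:00.
07:30 Raseth Sector − 4h = 03:30 UTC.
Mesell Station has no daylight saving, so its offset is UTC−10:30 year-round.
03:30 UTC − 10h30m = 17:00 Mesell Station (rolling into the previous day, 12 September 2018).

17:00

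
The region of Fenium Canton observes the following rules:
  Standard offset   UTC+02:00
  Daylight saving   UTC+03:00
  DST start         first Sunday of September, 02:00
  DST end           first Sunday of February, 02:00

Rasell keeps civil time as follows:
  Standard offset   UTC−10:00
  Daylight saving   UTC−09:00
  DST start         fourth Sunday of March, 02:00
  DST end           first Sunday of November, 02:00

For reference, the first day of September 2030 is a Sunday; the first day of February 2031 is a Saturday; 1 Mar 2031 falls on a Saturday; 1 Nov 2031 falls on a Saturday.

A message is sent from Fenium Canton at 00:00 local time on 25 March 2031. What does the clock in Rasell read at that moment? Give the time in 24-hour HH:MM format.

1 September 2030 is a Sunday, so the first Sunday is September 1.
1 February 2031 is a Saturday, so the first Sunday is February 2.
Daylight saving runs 1 September 2030 – 2 February 2031; 25 March 2031 is outside that window, so Fenium Canton is on standard time at UTC+02:00.
00:00 Fenium Canton − 2h = 22:00 UTC (rolling into the previous day, 24 March 2031).
1 March 2031 is a Saturday, so the first Sunday is March 2 and the fourth is March 23.
1 November 2031 is a Saturday, so the first Sunday is November 2.
At the standard offset (UTC−10:00), 22:00 UTC − 10h = 12:00 Rasell standard time.
Daylight saving runs 23 March – 2 November; the standard-time date in Rasell, 24 March 2031, is inside that window, so Rasell is at UTC−09:00.
22:00 UTC − 9h = 13:00 Rasell.

13:00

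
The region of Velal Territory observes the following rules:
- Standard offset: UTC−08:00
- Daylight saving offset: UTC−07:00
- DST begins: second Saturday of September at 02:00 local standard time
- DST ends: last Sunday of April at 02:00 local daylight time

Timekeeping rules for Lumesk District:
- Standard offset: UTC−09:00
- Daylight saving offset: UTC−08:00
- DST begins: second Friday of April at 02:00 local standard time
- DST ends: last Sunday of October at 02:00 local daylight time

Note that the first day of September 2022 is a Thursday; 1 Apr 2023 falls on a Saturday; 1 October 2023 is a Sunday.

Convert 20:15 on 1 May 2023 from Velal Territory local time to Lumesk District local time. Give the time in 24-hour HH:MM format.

1 September 2022 is a Thursday, so the first Saturday is September 3 and the second is September 10.
1 April 2023 is a Saturday, so Sundays fall on 2, 9, 16, 23, 30; the last is April 30.
Daylight saving runs 10 September 2022 – 30 April 2023; 1 May 2023 is outside that window, so Velal Territory is on standard time at UTC−08:00.
20:15 Velal Territory + 8h = 04:15 UTC (rolling into the next day, 2 May 2023).
1 April 2023 is a Saturday, so the first Friday is April 7 and the second is April 14.
1 October 2023 is a Sunday, so Sundays fall on 1, 8, 15, 22, 29; the last is October 29.
At the standard offset (UTC−09:00), 04:15 UTC − 9h = 19:15 Lumesk District standard time (rolling into the previous day, 1 May 2023).
Daylight saving runs 14 April – 29 October; the standard-time date in Lumesk District, 1 May 2023, is inside that window, so Lumesk District is at UTC−08:00.
04:15 UTC − 8h = 20:15 Lumesk District (rolling into the previous day, 1 May 2023).

20:15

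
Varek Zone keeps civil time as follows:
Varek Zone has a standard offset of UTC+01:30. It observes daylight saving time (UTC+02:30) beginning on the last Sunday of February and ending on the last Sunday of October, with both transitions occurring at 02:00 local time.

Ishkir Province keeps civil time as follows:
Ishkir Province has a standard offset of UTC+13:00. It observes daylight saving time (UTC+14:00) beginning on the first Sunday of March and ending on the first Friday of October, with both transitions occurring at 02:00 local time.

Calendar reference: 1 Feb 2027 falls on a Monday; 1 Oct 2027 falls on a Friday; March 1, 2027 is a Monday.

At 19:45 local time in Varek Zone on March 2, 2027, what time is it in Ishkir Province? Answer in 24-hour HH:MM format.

1 February 2027 is a Monday, so Sundays fall on 7, 14, 21, 28; the last is February 28.
1 October 2027 is a Friday, so Sundays fall on 3, 10, 17, 24, 31; the last is October 31.
March 2, 2027 falls between 28 February and 31 October, so daylight saving is in effect and Varek Zone is at UTC+02:30.
19:45 Varek Zone − 2h30m = 17:15 UTC.
1 March 2027 is a Monday, so the first Sunday is March 7.
1 October 2027 is a Friday, so the first Friday is October 1.
At the standard offset (UTC+13:00), 17:15 UTC + 13h = 06:15 Ishkir Province standard time (rolling into the next day, 3 March 2027).
The standard-time date in Ishkir Province, March 3, 2027, is outside the daylight-saving period (7 March – 1 October), so Ishkir Province is on standard time, UTC+13:00.
17:15 UTC + 13h = 06:15 Ishkir Province (rolling into the next day, 3 March 2027).

06:15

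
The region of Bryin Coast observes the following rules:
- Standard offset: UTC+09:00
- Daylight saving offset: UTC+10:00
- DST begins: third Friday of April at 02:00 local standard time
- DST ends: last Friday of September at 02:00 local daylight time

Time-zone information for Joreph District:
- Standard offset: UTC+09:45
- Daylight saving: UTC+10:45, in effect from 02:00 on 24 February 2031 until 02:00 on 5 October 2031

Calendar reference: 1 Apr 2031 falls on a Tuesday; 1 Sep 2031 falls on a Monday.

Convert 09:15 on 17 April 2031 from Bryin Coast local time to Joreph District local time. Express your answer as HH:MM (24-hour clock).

1 April 2031 is a Tuesday, so the first Friday is April 4 and the third is April 18.
1 September 2031 is a Monday, so Fridays fall on 5, 12, 19, 26; the last is September 26.
Daylight saving runs 18 April – 26 September; 17 April 2031 is outside that window, so Bryin Coast is on standard time at UTC+09:00.
09:15 Bryin Coast − 9h = 00:15 UTC.
At the standard offset (UTC+09:45), 00:15 UTC + 9h45m = 10:00 Joreph District standard time.
The standard-time date in Joreph District, 17 April 2031, lies within the daylight-saving period (24 February – 5 October), so Joreph District is on daylight time, UTC+10:45.
00:15 UTC + 10h45m = 11:00 Joreph District.

11:00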